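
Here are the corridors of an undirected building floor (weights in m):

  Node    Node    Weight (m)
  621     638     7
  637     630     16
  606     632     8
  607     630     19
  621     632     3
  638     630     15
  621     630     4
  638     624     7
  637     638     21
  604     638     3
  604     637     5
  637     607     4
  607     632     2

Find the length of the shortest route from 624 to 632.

17 m

Candidate routes:
624–638–630–621–632: 7+15+4+3 = 29
624–638–637–607–632: 7+21+4+2 = 34
624–638–604–637–607–632: 7+3+5+4+2 = 21
624–638–621–632: 7+7+3 = 17
Cheapest is 624–638–621–632 at 17 m.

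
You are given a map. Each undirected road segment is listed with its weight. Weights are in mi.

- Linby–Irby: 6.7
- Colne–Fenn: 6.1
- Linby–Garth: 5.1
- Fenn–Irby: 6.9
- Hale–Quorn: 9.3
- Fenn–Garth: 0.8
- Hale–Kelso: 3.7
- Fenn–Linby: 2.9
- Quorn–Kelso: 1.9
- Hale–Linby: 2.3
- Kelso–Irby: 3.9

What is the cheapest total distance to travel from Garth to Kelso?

9.7 mi

Enumerating some paths:
Garth - Fenn - Linby - Hale - Kelso: 0.8+2.9+2.3+3.7 = 9.7
Garth - Fenn - Irby - Kelso: 0.8+6.9+3.9 = 11.6
Garth - Linby - Hale - Kelso: 5.1+2.3+3.7 = 11.1
Cheapest is Garth - Fenn - Linby - Hale - Kelso at 9.7 mi.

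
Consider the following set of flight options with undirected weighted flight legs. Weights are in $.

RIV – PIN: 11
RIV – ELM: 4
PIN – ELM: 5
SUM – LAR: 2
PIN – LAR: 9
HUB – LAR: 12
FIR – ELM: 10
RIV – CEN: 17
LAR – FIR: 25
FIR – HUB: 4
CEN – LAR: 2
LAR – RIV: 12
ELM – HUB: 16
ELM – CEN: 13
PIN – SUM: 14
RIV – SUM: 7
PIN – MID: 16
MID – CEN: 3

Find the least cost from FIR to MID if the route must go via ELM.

$26

Best FIR to ELM: FIR–ELM costing 10
Best ELM to MID: ELM–CEN–MID costing 16
Total via ELM: 10 + 16 = $26.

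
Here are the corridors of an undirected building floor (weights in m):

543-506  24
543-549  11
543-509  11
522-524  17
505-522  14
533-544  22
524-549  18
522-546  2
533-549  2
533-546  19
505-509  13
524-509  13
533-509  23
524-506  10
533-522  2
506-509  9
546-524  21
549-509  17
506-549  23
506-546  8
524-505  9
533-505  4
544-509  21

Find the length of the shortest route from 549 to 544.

24 m

Settle nodes by increasing distance from 549:
549: 0
533: 2  (via 549)
522: 4  (via 533)
546: 6  (via 522)
505: 6  (via 533)
543: 11  (via 549)
506: 14  (via 546)
524: 15  (via 505)
509: 17  (via 549)
544: 24  (via 533)
Shortest route: 549 → 533 → 544 = 24 m.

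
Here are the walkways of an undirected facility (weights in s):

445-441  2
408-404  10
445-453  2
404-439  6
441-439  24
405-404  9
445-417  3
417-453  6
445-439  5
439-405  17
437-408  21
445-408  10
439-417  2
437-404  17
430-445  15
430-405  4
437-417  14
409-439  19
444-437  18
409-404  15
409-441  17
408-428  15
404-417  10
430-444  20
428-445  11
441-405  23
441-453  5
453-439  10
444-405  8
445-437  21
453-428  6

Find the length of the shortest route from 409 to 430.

28 s

Running Dijkstra from 409:
409: 0
404: 15  (via 409)
441: 17  (via 409)
445: 19  (via 441)
439: 19  (via 409)
417: 21  (via 439)
453: 21  (via 445)
405: 24  (via 404)
408: 25  (via 404)
428: 27  (via 453)
430: 28  (via 405)
Shortest route: 409 → 404 → 405 → 430 = 28 s.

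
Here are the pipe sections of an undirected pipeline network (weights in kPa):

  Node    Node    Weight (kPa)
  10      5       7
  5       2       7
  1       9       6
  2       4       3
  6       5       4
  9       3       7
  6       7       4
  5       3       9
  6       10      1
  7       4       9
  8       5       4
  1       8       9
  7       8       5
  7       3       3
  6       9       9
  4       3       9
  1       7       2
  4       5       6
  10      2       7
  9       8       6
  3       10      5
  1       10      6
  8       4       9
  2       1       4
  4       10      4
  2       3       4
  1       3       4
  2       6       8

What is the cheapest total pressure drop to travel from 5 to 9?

10 kPa

Shortest distances from 5:
5: 0
6: 4  (via 5)
8: 4  (via 5)
10: 5  (via 6)
4: 6  (via 5)
2: 7  (via 5)
7: 8  (via 6)
3: 9  (via 5)
1: 10  (via 7)
9: 10  (via 8)
Shortest route: 5 → 8 → 9 = 10 kPa.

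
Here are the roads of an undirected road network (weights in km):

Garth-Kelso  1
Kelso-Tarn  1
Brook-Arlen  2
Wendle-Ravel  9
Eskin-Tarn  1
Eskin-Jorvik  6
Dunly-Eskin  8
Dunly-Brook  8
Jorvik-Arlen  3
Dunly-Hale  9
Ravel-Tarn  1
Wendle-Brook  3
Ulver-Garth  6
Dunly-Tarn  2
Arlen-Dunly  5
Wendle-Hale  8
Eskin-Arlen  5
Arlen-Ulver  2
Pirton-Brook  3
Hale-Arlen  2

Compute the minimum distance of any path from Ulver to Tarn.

Running Dijkstra from Ulver:
Ulver: 0
Arlen: 2  (via Ulver)
Brook: 4  (via Arlen)
Hale: 4  (via Arlen)
Jorvik: 5  (via Arlen)
Garth: 6  (via Ulver)
Pirton: 7  (via Brook)
Dunly: 7  (via Arlen)
Eskin: 7  (via Arlen)
Wendle: 7  (via Brook)
Kelso: 7  (via Garth)
Tarn: 8  (via Eskin)
Shortest route: Ulver → Arlen → Eskin → Tarn = 8 km.

8 km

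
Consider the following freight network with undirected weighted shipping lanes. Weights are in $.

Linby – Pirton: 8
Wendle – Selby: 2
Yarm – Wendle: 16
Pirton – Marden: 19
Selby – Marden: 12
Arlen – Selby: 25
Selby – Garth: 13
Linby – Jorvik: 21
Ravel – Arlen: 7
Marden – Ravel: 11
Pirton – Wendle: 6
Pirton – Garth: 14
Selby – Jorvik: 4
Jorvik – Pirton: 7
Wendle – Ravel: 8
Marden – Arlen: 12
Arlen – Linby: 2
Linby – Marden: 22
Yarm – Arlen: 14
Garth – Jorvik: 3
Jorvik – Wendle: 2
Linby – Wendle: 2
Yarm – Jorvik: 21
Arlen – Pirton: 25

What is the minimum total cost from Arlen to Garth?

$9

Compare a few routes:
Arlen–Linby–Wendle–Jorvik–Garth: 2+2+2+3 = 9
Arlen–Linby–Wendle–Selby–Garth: 2+2+2+13 = 19
Arlen–Linby–Wendle–Selby–Jorvik–Garth: 2+2+2+4+3 = 13
Cheapest is Arlen–Linby–Wendle–Jorvik–Garth at $9.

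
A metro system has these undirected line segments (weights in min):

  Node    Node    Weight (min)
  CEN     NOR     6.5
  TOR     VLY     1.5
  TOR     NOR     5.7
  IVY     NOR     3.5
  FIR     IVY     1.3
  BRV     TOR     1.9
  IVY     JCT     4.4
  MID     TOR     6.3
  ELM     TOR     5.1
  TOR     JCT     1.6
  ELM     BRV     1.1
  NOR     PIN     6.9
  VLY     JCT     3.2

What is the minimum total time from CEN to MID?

Candidate routes:
CEN–NOR–IVY–JCT–TOR–MID: 6.5+3.5+4.4+1.6+6.3 = 22.3
CEN–NOR–IVY–JCT–VLY–TOR–MID: 6.5+3.5+4.4+3.2+1.5+6.3 = 25.4
CEN–NOR–TOR–MID: 6.5+5.7+6.3 = 18.5
Cheapest is CEN–NOR–TOR–MID at 18.5 min.

18.5 min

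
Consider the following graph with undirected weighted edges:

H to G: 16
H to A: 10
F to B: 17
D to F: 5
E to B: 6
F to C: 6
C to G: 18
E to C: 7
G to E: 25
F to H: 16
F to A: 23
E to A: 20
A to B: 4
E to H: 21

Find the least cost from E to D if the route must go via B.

28

Best E to B: E → B costing 6
Shortest B→D: B → F → D = 22
Total via B: 6 + 22 = 28.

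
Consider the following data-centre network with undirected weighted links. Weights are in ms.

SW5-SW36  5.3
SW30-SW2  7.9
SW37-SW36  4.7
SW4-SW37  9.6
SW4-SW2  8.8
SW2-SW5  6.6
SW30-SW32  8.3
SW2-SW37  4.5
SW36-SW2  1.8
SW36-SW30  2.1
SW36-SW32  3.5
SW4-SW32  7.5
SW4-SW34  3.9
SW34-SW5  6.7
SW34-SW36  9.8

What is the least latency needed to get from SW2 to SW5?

6.6 ms

Candidate routes:
SW2 → SW37 → SW36 → SW5: 4.5+4.7+5.3 = 14.5
SW2 → SW5: 6.6 = 6.6
SW2 → SW36 → SW5: 1.8+5.3 = 7.1
The minimum is 6.6 ms via SW2 → SW5.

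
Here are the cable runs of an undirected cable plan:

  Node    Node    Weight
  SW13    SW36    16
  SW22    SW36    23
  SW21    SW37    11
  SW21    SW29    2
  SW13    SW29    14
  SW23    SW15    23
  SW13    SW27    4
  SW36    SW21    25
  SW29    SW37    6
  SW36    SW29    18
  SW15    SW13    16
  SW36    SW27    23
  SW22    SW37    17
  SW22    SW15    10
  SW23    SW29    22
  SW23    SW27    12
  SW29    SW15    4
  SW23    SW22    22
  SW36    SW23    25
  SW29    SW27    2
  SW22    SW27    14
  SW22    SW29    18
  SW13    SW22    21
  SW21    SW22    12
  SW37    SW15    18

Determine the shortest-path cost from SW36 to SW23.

Settle nodes by increasing distance from SW36:
SW36: 0
SW13: 16  (via SW36)
SW29: 18  (via SW36)
SW27: 20  (via SW13)
SW21: 20  (via SW29)
SW15: 22  (via SW29)
SW22: 23  (via SW36)
SW37: 24  (via SW29)
SW23: 25  (via SW36)
Shortest route: SW36 → SW23 = 25.

25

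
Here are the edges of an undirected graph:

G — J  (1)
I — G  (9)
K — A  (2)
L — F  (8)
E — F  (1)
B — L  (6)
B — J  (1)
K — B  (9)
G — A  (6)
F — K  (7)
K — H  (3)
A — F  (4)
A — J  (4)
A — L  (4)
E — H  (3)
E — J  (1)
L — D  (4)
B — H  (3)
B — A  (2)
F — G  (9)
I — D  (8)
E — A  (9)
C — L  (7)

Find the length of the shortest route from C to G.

15

Candidate routes:
C–L–B–J–G: 7+6+1+1 = 15
C–L–A–J–G: 7+4+4+1 = 16
Cheapest is C–L–B–J–G at 15.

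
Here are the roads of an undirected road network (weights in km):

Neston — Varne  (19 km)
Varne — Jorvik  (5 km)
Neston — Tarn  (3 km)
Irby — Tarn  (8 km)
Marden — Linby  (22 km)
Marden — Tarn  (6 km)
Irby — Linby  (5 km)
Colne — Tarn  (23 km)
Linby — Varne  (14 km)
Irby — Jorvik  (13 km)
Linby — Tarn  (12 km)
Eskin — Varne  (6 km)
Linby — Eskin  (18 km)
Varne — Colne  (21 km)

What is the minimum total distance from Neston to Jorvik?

Settle nodes by increasing distance from Neston:
Neston: 0
Tarn: 3  (via Neston)
Marden: 9  (via Tarn)
Irby: 11  (via Tarn)
Linby: 15  (via Tarn)
Varne: 19  (via Neston)
Jorvik: 24  (via Irby)
Shortest route: Neston → Tarn → Irby → Jorvik = 24 km.

24 km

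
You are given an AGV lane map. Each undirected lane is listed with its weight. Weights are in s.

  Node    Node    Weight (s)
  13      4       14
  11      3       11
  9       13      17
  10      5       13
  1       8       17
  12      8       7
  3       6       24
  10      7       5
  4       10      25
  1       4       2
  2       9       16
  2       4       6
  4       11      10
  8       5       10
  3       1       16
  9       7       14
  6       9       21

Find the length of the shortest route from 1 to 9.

24 s

Settle nodes by increasing distance from 1:
1: 0
4: 2  (via 1)
2: 8  (via 4)
11: 12  (via 4)
3: 16  (via 1)
13: 16  (via 4)
8: 17  (via 1)
9: 24  (via 2)
Shortest route: 1–4–2–9 = 24 s.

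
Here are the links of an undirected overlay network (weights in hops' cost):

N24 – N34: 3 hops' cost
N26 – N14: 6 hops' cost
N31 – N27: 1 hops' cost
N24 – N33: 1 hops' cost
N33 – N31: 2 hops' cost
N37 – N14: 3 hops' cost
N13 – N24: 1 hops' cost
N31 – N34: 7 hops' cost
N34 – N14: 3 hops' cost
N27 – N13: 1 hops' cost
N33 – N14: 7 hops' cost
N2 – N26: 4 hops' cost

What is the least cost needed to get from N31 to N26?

15 hops' cost

Shortest distances from N31:
N31: 0
N27: 1  (via N31)
N13: 2  (via N27)
N33: 2  (via N31)
N24: 3  (via N13)
N34: 6  (via N24)
N14: 9  (via N33)
N37: 12  (via N14)
N26: 15  (via N14)
Shortest route: N31 → N33 → N14 → N26 = 15 hops' cost.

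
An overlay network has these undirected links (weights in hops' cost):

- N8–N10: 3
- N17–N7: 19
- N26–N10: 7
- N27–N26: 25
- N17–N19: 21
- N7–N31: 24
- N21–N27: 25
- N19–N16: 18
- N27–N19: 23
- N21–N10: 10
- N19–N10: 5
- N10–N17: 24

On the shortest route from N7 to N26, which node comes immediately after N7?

Candidate routes:
N7–N17–N19–N27–N26: 19+21+23+25 = 88
N7–N17–N10–N19–N27–N26: 19+24+5+23+25 = 96
N7–N17–N10–N26: 19+24+7 = 50
N7–N17–N19–N10–N26: 19+21+5+7 = 52
Cheapest is N7–N17–N10–N26 at 50 hops' cost.
So from N7 the first move is to N17.

N17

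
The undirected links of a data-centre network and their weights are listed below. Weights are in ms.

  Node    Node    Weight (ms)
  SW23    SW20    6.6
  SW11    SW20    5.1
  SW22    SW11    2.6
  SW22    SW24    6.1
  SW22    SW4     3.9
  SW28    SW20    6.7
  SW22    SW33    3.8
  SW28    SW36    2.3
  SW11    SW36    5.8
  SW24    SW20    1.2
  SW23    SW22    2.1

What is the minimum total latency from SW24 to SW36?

10.2 ms

Candidate routes:
SW24–SW20–SW28–SW36: 1.2+6.7+2.3 = 10.2
SW24–SW20–SW11–SW36: 1.2+5.1+5.8 = 12.1
Cheapest is SW24–SW20–SW28–SW36 at 10.2 ms.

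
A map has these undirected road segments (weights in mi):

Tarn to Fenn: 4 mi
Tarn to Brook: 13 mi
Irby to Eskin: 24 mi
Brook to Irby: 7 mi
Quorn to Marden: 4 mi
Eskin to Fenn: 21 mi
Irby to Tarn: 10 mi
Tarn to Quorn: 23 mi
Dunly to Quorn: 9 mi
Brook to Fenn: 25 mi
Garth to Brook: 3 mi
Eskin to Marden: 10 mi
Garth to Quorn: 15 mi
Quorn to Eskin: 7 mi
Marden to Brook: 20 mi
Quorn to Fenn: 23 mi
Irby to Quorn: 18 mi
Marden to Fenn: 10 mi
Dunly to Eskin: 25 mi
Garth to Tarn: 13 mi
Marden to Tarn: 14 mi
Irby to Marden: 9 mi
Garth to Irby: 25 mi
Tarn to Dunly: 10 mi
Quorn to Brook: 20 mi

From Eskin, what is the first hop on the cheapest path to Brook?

Quorn

Compare a few routes:
Eskin → Quorn → Marden → Irby → Brook: 7+4+9+7 = 27
Eskin → Quorn → Garth → Brook: 7+15+3 = 25
Eskin → Marden → Irby → Brook: 10+9+7 = 26
The minimum is 25 mi via Eskin → Quorn → Garth → Brook.
So from Eskin the first move is to Quorn.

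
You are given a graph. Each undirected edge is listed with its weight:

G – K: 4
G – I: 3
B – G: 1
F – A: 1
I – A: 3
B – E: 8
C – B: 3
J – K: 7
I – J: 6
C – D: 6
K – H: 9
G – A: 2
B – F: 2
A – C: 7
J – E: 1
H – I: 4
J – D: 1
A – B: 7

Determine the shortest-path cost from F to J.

Enumerating some paths:
F - B - G - I - J: 2+1+3+6 = 12
F - B - E - J: 2+8+1 = 11
F - A - G - I - J: 1+2+3+6 = 12
F - A - I - J: 1+3+6 = 10
The minimum is 10 via F - A - I - J.

10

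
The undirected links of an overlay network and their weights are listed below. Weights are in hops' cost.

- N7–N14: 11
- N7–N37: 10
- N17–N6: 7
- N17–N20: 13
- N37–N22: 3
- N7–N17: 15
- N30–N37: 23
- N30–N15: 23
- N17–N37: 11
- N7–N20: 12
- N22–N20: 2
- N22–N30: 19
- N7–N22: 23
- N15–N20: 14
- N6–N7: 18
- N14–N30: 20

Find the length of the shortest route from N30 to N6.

Enumerating some paths:
N30 → N22 → N20 → N17 → N6: 19+2+13+7 = 41
N30 → N37 → N22 → N20 → N17 → N6: 23+3+2+13+7 = 48
N30 → N37 → N17 → N6: 23+11+7 = 41
N30 → N22 → N37 → N17 → N6: 19+3+11+7 = 40
Cheapest is N30 → N22 → N37 → N17 → N6 at 40 hops' cost.

40 hops' cost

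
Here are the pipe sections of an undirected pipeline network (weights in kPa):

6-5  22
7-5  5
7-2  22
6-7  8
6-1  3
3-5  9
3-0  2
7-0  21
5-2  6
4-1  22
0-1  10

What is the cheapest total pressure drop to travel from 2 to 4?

Running Dijkstra from 2:
2: 0
5: 6  (via 2)
7: 11  (via 5)
3: 15  (via 5)
0: 17  (via 3)
6: 19  (via 7)
1: 22  (via 6)
4: 44  (via 1)
Shortest route: 2–5–7–6–1–4 = 44 kPa.

44 kPa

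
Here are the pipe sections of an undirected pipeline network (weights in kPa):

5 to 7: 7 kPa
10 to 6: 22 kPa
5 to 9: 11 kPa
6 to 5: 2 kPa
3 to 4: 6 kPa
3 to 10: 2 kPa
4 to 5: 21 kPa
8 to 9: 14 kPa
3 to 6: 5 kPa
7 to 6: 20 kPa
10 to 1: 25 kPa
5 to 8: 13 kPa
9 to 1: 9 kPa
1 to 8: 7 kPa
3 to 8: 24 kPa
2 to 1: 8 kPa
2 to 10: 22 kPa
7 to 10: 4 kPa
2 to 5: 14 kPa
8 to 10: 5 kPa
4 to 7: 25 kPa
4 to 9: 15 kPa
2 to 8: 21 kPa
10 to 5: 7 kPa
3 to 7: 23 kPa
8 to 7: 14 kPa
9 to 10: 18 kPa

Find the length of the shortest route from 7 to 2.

Candidate routes:
7–10–8–1–2: 4+5+7+8 = 24
7–10–5–2: 4+7+14 = 25
7–5–2: 7+14 = 21
The minimum is 21 kPa via 7–5–2.

21 kPa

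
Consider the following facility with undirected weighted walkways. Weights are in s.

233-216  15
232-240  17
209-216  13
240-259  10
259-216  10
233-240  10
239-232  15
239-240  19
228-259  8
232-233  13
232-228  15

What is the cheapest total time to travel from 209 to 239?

52 s

Settle nodes by increasing distance from 209:
209: 0
216: 13  (via 209)
259: 23  (via 216)
233: 28  (via 216)
228: 31  (via 259)
240: 33  (via 259)
232: 41  (via 233)
239: 52  (via 240)
Shortest route: 209–216–259–240–239 = 52 s.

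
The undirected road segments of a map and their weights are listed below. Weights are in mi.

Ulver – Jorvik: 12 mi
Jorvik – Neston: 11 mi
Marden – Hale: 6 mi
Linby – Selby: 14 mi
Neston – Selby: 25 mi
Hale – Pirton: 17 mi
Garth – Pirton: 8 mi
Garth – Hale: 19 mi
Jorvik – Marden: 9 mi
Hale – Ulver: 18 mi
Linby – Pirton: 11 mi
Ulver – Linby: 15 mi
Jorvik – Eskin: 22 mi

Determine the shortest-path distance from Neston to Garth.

45 mi

Candidate routes:
Neston → Selby → Linby → Pirton → Garth: 25+14+11+8 = 58
Neston → Jorvik → Marden → Hale → Pirton → Garth: 11+9+6+17+8 = 51
Neston → Jorvik → Ulver → Linby → Pirton → Garth: 11+12+15+11+8 = 57
Neston → Jorvik → Marden → Hale → Garth: 11+9+6+19 = 45
Cheapest is Neston → Jorvik → Marden → Hale → Garth at 45 mi.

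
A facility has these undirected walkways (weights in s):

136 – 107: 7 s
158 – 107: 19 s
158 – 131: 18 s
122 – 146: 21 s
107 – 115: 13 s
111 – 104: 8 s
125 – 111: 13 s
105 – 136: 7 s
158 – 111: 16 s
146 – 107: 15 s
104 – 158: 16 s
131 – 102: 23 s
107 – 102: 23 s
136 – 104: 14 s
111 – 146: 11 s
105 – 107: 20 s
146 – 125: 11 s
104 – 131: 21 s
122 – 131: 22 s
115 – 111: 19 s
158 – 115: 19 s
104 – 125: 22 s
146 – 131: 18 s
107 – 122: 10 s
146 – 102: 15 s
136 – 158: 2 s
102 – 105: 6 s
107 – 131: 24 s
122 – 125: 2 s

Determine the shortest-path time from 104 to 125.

Running Dijkstra from 104:
104: 0
111: 8  (via 104)
136: 14  (via 104)
158: 16  (via 104)
146: 19  (via 111)
131: 21  (via 104)
125: 21  (via 111)
Shortest route: 104 → 111 → 125 = 21 s.

21 s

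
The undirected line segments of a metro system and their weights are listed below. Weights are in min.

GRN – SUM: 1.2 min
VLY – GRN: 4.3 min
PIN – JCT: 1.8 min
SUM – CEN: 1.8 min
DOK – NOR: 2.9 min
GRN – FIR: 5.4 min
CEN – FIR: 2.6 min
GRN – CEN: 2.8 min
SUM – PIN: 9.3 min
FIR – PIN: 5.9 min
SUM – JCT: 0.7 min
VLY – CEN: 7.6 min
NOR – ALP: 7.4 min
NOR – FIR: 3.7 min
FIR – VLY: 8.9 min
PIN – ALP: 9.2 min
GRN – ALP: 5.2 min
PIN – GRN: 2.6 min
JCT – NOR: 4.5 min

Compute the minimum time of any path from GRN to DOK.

Shortest distances from GRN:
GRN: 0
SUM: 1.2  (via GRN)
JCT: 1.9  (via SUM)
PIN: 2.6  (via GRN)
CEN: 2.8  (via GRN)
VLY: 4.3  (via GRN)
ALP: 5.2  (via GRN)
FIR: 5.4  (via GRN)
NOR: 6.4  (via JCT)
DOK: 9.3  (via NOR)
Shortest route: GRN → SUM → JCT → NOR → DOK = 9.3 min.

9.3 min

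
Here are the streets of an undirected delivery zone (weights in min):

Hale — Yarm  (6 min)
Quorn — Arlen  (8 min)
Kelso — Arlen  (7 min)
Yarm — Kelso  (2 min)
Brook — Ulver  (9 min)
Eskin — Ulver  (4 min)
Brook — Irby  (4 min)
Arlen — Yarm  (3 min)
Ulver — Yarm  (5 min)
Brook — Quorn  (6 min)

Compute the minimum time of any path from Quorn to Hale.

Candidate routes:
Quorn - Arlen - Yarm - Hale: 8+3+6 = 17
Quorn - Arlen - Kelso - Yarm - Hale: 8+7+2+6 = 23
Cheapest is Quorn - Arlen - Yarm - Hale at 17 min.

17 min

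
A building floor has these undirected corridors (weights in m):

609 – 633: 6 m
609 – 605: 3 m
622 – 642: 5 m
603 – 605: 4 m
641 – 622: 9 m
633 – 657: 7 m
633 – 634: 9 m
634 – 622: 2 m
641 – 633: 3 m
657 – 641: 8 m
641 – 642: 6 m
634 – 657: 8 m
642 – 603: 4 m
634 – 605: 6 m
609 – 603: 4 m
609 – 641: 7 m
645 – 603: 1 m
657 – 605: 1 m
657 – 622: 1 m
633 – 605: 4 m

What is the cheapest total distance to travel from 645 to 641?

11 m

Enumerating some paths:
645 - 603 - 605 - 633 - 641: 1+4+4+3 = 12
645 - 603 - 642 - 641: 1+4+6 = 11
The minimum is 11 m via 645 - 603 - 642 - 641.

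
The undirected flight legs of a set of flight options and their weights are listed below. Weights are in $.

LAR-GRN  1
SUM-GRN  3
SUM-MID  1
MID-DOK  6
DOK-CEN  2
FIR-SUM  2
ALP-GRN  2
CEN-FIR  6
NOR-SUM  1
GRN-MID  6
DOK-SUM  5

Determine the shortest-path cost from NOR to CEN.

Enumerating some paths:
NOR → SUM → DOK → CEN: 1+5+2 = 8
NOR → SUM → GRN → MID → DOK → CEN: 1+3+6+6+2 = 18
NOR → SUM → FIR → CEN: 1+2+6 = 9
NOR → SUM → MID → DOK → CEN: 1+1+6+2 = 10
Cheapest is NOR → SUM → DOK → CEN at $8.

$8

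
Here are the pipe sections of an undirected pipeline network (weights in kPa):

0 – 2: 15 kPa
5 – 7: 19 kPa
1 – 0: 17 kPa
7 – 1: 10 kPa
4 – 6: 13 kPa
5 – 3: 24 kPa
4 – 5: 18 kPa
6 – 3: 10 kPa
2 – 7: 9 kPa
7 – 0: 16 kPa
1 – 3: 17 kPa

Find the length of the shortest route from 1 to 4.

40 kPa

Compare a few routes:
1–7–5–4: 10+19+18 = 47
1–0–7–5–4: 17+16+19+18 = 70
1–3–5–4: 17+24+18 = 59
1–3–6–4: 17+10+13 = 40
Cheapest is 1–3–6–4 at 40 kPa.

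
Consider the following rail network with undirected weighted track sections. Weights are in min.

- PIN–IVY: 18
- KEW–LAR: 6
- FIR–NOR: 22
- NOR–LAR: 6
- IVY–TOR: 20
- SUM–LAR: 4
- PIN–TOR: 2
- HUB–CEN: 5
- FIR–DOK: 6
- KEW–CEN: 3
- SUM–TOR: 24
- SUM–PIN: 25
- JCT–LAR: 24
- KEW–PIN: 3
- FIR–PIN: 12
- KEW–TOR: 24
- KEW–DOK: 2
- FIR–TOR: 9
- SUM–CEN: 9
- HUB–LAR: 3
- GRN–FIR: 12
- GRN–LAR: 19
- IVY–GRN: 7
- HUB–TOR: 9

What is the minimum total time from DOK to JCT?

Running Dijkstra from DOK:
DOK: 0
KEW: 2  (via DOK)
CEN: 5  (via KEW)
PIN: 5  (via KEW)
FIR: 6  (via DOK)
TOR: 7  (via PIN)
LAR: 8  (via KEW)
HUB: 10  (via CEN)
SUM: 12  (via LAR)
NOR: 14  (via LAR)
GRN: 18  (via FIR)
IVY: 23  (via PIN)
JCT: 32  (via LAR)
Shortest route: DOK → KEW → LAR → JCT = 32 min.

32 min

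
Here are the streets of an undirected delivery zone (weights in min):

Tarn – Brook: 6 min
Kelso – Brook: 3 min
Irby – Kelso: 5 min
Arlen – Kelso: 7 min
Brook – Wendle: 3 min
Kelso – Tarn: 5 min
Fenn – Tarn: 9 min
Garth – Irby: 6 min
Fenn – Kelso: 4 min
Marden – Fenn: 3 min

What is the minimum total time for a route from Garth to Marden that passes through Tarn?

28 min

Best Garth to Tarn: Garth–Irby–Kelso–Tarn costing 16
Shortest Tarn→Marden: Tarn–Fenn–Marden = 12
Total via Tarn: 16 + 12 = 28 min.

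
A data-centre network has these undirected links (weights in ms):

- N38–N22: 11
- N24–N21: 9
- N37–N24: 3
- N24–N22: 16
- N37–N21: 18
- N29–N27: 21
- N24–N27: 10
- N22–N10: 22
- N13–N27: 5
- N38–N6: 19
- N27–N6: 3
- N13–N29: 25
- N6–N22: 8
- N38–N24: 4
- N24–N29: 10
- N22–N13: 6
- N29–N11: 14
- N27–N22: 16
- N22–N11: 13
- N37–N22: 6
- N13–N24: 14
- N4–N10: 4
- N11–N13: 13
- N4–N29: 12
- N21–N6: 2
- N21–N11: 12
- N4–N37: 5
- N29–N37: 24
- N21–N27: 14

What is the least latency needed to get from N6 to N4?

19 ms

Shortest distances from N6:
N6: 0
N21: 2  (via N6)
N27: 3  (via N6)
N13: 8  (via N27)
N22: 8  (via N6)
N24: 11  (via N21)
N37: 14  (via N22)
N11: 14  (via N21)
N38: 15  (via N24)
N4: 19  (via N37)
Shortest route: N6 → N22 → N37 → N4 = 19 ms.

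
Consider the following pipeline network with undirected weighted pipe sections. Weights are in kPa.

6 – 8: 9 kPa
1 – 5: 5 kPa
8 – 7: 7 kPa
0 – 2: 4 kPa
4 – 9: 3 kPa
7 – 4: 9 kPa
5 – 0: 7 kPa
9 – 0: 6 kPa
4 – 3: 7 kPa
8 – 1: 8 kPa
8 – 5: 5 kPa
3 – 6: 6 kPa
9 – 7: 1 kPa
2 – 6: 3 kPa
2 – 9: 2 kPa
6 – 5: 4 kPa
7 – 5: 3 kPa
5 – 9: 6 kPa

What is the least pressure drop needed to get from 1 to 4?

Running Dijkstra from 1:
1: 0
5: 5  (via 1)
7: 8  (via 5)
8: 8  (via 1)
6: 9  (via 5)
9: 9  (via 7)
2: 11  (via 9)
0: 12  (via 5)
4: 12  (via 9)
Shortest route: 1 → 5 → 7 → 9 → 4 = 12 kPa.

12 kPa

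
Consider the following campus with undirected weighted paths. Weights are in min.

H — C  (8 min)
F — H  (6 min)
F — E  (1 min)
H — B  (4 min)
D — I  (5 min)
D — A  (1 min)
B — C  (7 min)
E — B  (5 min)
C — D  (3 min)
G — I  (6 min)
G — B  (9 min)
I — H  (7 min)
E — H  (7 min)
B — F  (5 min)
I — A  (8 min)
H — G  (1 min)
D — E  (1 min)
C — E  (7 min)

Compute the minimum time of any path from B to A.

Candidate routes:
B - C - D - A: 7+3+1 = 11
B - H - E - D - A: 4+7+1+1 = 13
B - E - D - A: 5+1+1 = 7
B - F - E - D - A: 5+1+1+1 = 8
Cheapest is B - E - D - A at 7 min.

7 min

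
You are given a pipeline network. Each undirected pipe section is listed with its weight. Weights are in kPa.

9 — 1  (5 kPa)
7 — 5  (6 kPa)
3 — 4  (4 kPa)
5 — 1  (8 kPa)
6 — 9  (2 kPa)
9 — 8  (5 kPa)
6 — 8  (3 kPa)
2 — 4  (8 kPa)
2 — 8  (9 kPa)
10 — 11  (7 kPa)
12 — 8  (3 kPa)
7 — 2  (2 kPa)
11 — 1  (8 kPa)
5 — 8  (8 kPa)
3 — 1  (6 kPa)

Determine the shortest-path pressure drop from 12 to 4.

Settle nodes by increasing distance from 12:
12: 0
8: 3  (via 12)
6: 6  (via 8)
9: 8  (via 8)
5: 11  (via 8)
2: 12  (via 8)
1: 13  (via 9)
7: 14  (via 2)
3: 19  (via 1)
4: 20  (via 2)
Shortest route: 12 → 8 → 2 → 4 = 20 kPa.

20 kPa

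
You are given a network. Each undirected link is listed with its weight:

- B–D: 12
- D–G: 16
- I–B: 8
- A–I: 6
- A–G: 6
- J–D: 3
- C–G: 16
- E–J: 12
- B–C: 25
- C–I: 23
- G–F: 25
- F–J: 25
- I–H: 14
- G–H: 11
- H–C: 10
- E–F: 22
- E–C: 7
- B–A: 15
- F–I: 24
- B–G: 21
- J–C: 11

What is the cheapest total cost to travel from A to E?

29

Candidate routes:
A - I - C - E: 6+23+7 = 36
A - G - H - C - E: 6+11+10+7 = 34
A - G - C - E: 6+16+7 = 29
The minimum is 29 via A - G - C - E.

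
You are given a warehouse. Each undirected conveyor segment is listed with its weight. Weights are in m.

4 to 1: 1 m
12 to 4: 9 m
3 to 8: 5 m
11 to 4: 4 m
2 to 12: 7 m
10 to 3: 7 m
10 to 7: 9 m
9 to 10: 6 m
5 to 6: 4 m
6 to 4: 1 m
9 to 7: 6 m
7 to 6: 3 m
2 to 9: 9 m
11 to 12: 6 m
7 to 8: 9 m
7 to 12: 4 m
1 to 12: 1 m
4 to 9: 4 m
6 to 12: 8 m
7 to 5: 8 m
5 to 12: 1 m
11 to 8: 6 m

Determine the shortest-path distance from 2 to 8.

Settle nodes by increasing distance from 2:
2: 0
12: 7  (via 2)
1: 8  (via 12)
5: 8  (via 12)
4: 9  (via 1)
9: 9  (via 2)
6: 10  (via 4)
7: 11  (via 12)
11: 13  (via 12)
10: 15  (via 9)
8: 19  (via 11)
Shortest route: 2 → 12 → 11 → 8 = 19 m.

19 m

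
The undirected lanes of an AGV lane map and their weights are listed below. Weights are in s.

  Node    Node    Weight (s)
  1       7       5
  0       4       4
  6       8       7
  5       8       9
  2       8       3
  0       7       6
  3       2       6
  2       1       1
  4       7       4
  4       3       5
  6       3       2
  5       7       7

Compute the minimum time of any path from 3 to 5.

16 s

Compare a few routes:
3 - 2 - 8 - 5: 6+3+9 = 18
3 - 4 - 7 - 5: 5+4+7 = 16
3 - 6 - 8 - 5: 2+7+9 = 18
Cheapest is 3 - 4 - 7 - 5 at 16 s.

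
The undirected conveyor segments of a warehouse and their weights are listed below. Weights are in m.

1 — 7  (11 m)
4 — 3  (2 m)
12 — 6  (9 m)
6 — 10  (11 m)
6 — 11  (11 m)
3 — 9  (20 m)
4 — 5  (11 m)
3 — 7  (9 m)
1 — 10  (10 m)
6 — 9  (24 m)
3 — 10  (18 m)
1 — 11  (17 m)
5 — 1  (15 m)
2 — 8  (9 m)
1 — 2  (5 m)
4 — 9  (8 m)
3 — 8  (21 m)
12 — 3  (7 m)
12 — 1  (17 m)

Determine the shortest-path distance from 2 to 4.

Compare a few routes:
2 - 1 - 7 - 3 - 4: 5+11+9+2 = 27
2 - 1 - 12 - 3 - 4: 5+17+7+2 = 31
2 - 1 - 5 - 4: 5+15+11 = 31
The minimum is 27 m via 2 - 1 - 7 - 3 - 4.

27 m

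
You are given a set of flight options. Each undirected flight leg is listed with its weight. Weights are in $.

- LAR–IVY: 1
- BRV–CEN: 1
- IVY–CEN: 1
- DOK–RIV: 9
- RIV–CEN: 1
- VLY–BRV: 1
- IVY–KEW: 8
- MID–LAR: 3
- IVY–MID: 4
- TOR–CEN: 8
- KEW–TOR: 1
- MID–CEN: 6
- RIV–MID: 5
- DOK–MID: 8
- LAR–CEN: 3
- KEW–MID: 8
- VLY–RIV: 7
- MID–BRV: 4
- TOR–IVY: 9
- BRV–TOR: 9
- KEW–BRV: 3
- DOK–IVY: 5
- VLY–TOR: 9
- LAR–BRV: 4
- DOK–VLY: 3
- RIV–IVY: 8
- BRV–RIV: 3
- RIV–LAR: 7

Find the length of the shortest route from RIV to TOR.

$6

Settle nodes by increasing distance from RIV:
RIV: 0
CEN: 1  (via RIV)
BRV: 2  (via CEN)
IVY: 2  (via CEN)
VLY: 3  (via BRV)
LAR: 3  (via IVY)
MID: 5  (via RIV)
KEW: 5  (via BRV)
DOK: 6  (via VLY)
TOR: 6  (via KEW)
Shortest route: RIV–CEN–BRV–KEW–TOR = $6.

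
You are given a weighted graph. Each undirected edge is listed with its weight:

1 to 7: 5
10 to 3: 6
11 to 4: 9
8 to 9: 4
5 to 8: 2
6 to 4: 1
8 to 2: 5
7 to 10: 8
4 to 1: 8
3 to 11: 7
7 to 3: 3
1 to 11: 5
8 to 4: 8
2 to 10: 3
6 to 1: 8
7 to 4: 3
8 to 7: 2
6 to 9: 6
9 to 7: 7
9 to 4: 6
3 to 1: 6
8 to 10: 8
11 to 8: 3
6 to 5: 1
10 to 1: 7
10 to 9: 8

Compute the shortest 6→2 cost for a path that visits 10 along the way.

14

Best 6 to 10: 6–5–8–10 costing 11
Best 10 to 2: 10–2 costing 3
Total via 10: 11 + 3 = 14.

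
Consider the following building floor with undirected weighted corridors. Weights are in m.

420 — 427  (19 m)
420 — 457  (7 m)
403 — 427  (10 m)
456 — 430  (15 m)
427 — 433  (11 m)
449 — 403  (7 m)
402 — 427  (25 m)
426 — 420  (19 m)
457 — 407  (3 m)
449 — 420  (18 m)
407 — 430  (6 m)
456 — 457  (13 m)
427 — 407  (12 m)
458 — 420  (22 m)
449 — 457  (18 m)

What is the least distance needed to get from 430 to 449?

Enumerating some paths:
430 → 407 → 457 → 449: 6+3+18 = 27
430 → 407 → 457 → 420 → 449: 6+3+7+18 = 34
Cheapest is 430 → 407 → 457 → 449 at 27 m.

27 m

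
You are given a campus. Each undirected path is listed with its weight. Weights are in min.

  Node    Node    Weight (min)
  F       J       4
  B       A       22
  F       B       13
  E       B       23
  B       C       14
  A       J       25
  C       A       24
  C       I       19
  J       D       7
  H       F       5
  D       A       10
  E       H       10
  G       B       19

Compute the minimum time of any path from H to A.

Enumerating some paths:
H–F–J–A: 5+4+25 = 34
H–F–B–A: 5+13+22 = 40
H–F–J–D–A: 5+4+7+10 = 26
The minimum is 26 min via H–F–J–D–A.

26 min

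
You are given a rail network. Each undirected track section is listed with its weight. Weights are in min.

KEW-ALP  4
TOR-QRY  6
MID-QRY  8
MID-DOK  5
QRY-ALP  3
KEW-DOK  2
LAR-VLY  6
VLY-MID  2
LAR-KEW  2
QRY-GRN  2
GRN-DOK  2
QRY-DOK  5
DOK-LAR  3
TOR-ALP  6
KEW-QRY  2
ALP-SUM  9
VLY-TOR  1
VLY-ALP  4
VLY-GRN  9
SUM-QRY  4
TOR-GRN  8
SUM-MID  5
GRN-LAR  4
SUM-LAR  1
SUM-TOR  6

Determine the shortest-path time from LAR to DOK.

3 min

Enumerating some paths:
LAR–GRN–DOK: 4+2 = 6
LAR–KEW–DOK: 2+2 = 4
LAR–DOK: 3 = 3
The minimum is 3 min via LAR–DOK.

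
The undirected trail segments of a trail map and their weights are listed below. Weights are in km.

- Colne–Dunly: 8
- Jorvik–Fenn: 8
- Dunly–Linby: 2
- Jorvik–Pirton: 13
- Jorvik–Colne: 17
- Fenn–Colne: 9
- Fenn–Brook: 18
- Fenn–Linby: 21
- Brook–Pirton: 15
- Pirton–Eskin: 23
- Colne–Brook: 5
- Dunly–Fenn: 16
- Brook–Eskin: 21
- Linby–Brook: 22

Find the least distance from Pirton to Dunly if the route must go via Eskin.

Shortest Pirton→Eskin: Pirton–Eskin = 23
Best Eskin to Dunly: Eskin–Brook–Colne–Dunly costing 34
Total via Eskin: 23 + 34 = 57 km.

57 km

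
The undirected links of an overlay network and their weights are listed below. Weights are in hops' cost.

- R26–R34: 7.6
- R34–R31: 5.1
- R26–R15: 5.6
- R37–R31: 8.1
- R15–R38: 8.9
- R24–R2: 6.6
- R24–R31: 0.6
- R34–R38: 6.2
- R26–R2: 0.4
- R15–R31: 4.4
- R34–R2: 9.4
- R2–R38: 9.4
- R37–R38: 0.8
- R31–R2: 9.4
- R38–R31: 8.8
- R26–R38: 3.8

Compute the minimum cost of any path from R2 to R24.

Compare a few routes:
R2 - R31 - R24: 9.4+0.6 = 10
R2 - R24: 6.6 = 6.6
R2 - R26 - R38 - R31 - R24: 0.4+3.8+8.8+0.6 = 13.6
R2 - R26 - R15 - R31 - R24: 0.4+5.6+4.4+0.6 = 11
The minimum is 6.6 hops' cost via R2 - R24.

6.6 hops' cost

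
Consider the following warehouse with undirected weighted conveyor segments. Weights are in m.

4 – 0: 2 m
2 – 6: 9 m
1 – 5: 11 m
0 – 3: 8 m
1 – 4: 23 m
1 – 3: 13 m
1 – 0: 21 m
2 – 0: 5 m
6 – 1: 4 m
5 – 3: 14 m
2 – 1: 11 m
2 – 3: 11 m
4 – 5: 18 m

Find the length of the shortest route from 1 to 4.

Enumerating some paths:
1 → 2 → 0 → 4: 11+5+2 = 18
1 → 4: 23 = 23
1 → 6 → 2 → 0 → 4: 4+9+5+2 = 20
1 → 0 → 4: 21+2 = 23
Cheapest is 1 → 2 → 0 → 4 at 18 m.

18 m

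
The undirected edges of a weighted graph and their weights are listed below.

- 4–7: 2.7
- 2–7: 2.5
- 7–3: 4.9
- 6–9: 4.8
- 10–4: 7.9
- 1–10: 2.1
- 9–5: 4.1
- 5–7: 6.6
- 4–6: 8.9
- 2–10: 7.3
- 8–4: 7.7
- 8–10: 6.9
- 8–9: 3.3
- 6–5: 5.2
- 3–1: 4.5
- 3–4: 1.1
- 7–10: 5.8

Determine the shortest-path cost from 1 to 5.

Enumerating some paths:
1 → 3 → 4 → 7 → 5: 4.5+1.1+2.7+6.6 = 14.9
1 → 10 → 8 → 9 → 5: 2.1+6.9+3.3+4.1 = 16.4
1 → 3 → 7 → 5: 4.5+4.9+6.6 = 16
1 → 10 → 7 → 5: 2.1+5.8+6.6 = 14.5
Cheapest is 1 → 10 → 7 → 5 at 14.5.

14.5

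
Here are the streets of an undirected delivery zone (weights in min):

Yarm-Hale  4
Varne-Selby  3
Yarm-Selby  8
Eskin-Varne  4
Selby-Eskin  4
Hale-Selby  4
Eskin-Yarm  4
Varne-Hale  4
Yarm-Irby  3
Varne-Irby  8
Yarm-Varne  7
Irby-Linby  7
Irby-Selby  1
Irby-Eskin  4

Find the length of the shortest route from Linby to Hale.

Candidate routes:
Linby–Irby–Selby–Hale: 7+1+4 = 12
Linby–Irby–Yarm–Hale: 7+3+4 = 14
Linby–Irby–Varne–Hale: 7+8+4 = 19
Linby–Irby–Selby–Varne–Hale: 7+1+3+4 = 15
Cheapest is Linby–Irby–Selby–Hale at 12 min.

12 min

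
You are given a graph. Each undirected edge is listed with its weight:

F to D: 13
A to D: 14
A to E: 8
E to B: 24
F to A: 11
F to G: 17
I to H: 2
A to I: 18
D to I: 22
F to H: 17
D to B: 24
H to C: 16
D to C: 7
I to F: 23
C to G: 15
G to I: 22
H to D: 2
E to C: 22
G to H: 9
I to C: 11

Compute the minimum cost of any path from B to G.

Enumerating some paths:
B–D–H–I–G: 24+2+2+22 = 50
B–D–C–I–H–G: 24+7+11+2+9 = 53
B–D–H–G: 24+2+9 = 35
B–D–C–G: 24+7+15 = 46
The minimum is 35 via B–D–H–G.

35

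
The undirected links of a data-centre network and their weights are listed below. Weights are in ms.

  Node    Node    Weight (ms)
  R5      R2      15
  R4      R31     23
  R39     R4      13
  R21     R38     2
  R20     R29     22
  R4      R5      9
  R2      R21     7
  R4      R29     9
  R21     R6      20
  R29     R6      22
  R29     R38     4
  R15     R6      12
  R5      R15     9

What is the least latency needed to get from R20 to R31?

Shortest distances from R20:
R20: 0
R29: 22  (via R20)
R38: 26  (via R29)
R21: 28  (via R38)
R4: 31  (via R29)
R2: 35  (via R21)
R5: 40  (via R4)
R6: 44  (via R29)
R39: 44  (via R4)
R15: 49  (via R5)
R31: 54  (via R4)
Shortest route: R20–R29–R4–R31 = 54 ms.

54 ms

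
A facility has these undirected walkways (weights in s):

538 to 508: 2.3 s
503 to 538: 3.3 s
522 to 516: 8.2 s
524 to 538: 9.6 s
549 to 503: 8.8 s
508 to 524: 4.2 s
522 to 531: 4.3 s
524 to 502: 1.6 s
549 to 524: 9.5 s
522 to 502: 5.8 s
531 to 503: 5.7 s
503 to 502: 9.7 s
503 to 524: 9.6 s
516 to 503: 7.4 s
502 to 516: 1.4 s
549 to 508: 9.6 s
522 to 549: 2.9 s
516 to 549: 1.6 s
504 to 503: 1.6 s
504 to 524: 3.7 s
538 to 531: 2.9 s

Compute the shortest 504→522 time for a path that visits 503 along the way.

11.6 s

Best 504 to 503: 504–503 costing 1.6
Shortest 503→522: 503–531–522 = 10
Total via 503: 1.6 + 10 = 11.6 s.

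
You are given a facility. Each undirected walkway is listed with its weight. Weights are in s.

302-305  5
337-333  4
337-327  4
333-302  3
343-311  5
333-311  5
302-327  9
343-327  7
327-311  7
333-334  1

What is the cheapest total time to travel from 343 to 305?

Compare a few routes:
343 → 311 → 327 → 302 → 305: 5+7+9+5 = 26
343 → 327 → 337 → 333 → 302 → 305: 7+4+4+3+5 = 23
343 → 311 → 333 → 302 → 305: 5+5+3+5 = 18
343 → 327 → 302 → 305: 7+9+5 = 21
Cheapest is 343 → 311 → 333 → 302 → 305 at 18 s.

18 s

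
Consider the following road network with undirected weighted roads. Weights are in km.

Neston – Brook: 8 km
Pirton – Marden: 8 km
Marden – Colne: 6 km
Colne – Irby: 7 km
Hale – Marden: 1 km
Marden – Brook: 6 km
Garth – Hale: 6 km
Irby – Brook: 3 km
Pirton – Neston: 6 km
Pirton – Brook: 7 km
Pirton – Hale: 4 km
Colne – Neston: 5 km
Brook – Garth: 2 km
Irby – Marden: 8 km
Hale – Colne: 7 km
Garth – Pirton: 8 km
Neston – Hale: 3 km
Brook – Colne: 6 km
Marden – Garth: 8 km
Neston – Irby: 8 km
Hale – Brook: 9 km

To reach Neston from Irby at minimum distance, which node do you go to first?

Neston

Compare a few routes:
Irby - Colne - Neston: 7+5 = 12
Irby - Brook - Neston: 3+8 = 11
Irby - Neston: 8 = 8
Cheapest is Irby - Neston at 8 km.
So from Irby the first move is to Neston.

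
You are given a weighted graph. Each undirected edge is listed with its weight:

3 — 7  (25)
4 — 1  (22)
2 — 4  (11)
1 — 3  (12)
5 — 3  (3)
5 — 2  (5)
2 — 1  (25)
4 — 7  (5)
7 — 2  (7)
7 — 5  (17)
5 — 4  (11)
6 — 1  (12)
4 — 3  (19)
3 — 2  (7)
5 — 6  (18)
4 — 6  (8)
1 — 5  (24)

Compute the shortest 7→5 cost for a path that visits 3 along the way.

17

Shortest 7→3: 7 → 2 → 3 = 14
Best 3 to 5: 3 → 5 costing 3
Total via 3: 14 + 3 = 17.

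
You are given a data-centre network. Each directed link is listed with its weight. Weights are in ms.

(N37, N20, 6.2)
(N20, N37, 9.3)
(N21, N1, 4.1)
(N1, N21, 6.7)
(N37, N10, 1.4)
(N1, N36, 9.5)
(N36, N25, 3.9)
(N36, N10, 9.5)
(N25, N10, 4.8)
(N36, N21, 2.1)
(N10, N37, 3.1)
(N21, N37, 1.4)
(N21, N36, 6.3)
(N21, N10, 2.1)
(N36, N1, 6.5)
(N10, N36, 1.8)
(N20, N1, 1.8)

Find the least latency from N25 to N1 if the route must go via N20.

Shortest N25→N20: N25 → N10 → N37 → N20 = 14.1
Best N20 to N1: N20 → N1 costing 1.8
Total via N20: 14.1 + 1.8 = 15.9 ms.

15.9 ms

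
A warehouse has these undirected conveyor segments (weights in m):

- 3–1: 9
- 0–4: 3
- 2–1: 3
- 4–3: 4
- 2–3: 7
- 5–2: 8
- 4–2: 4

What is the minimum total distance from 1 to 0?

Candidate routes:
1–2–4–0: 3+4+3 = 10
1–3–4–0: 9+4+3 = 16
Cheapest is 1–2–4–0 at 10 m.

10 m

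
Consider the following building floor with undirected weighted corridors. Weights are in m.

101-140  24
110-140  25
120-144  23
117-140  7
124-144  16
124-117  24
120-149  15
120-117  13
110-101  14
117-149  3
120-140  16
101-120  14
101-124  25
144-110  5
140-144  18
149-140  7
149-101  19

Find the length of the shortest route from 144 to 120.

Shortest distances from 144:
144: 0
110: 5  (via 144)
124: 16  (via 144)
140: 18  (via 144)
101: 19  (via 110)
120: 23  (via 144)
Shortest route: 144–120 = 23 m.

23 m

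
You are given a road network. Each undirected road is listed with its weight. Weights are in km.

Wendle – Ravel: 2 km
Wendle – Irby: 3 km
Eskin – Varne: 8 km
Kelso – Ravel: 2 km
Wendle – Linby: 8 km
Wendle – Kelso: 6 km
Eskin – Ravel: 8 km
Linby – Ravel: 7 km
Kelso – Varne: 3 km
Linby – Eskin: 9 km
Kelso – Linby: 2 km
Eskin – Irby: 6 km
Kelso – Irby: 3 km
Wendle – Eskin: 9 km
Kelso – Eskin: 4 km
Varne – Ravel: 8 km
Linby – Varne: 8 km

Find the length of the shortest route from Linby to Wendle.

6 km

Candidate routes:
Linby → Kelso → Wendle: 2+6 = 8
Linby → Wendle: 8 = 8
Linby → Kelso → Ravel → Wendle: 2+2+2 = 6
Linby → Kelso → Irby → Wendle: 2+3+3 = 8
Cheapest is Linby → Kelso → Ravel → Wendle at 6 km.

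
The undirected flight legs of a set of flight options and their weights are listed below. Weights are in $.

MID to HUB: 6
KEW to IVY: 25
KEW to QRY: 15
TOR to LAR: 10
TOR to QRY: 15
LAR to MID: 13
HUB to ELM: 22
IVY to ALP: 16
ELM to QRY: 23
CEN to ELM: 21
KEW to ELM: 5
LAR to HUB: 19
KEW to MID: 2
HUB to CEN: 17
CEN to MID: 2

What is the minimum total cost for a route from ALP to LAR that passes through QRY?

Shortest ALP→QRY: ALP → IVY → KEW → QRY = 56
Best QRY to LAR: QRY → TOR → LAR costing 25
Total via QRY: 56 + 25 = $81.

$81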